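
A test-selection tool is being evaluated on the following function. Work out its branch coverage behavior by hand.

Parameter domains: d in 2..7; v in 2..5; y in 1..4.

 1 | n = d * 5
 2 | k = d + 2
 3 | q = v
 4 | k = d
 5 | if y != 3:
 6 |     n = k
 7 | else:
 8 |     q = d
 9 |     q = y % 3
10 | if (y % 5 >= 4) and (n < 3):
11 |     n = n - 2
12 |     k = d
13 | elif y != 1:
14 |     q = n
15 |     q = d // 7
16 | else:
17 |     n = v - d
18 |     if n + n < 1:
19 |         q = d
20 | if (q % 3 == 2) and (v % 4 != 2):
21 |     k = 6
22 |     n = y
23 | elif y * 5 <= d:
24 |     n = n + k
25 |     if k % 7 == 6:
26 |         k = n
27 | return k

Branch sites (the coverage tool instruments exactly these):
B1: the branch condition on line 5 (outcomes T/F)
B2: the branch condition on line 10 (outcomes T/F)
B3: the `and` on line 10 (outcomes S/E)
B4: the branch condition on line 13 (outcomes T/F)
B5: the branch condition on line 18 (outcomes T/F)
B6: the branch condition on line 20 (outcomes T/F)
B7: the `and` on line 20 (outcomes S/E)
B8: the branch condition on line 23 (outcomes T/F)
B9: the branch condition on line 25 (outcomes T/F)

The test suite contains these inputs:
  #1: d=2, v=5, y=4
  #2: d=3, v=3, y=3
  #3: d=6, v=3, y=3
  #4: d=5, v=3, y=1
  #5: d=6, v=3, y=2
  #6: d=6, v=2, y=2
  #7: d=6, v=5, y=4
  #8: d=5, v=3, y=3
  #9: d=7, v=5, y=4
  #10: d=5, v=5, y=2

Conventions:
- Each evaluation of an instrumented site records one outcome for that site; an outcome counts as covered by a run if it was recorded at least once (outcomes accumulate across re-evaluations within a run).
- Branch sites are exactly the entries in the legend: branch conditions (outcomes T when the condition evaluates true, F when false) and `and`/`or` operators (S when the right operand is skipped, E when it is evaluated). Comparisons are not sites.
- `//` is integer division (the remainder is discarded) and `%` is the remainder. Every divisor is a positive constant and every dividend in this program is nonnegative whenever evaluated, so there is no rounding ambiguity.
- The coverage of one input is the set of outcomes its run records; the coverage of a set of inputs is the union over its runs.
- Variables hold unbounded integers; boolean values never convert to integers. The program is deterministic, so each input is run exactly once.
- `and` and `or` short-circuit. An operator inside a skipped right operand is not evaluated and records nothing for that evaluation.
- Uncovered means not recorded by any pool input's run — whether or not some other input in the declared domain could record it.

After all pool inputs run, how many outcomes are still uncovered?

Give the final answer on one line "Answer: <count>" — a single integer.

run #1 (d=2, v=5, y=4) records B1=T, B2=T, B3=E, B6=T, B7=E
run #2 (d=3, v=3, y=3) records B1=F, B2=F, B3=S, B4=T, B6=F, B7=S, B8=F
run #3 (d=6, v=3, y=3) records B1=F, B2=F, B3=S, B4=T, B6=F, B7=S, B8=F
run #4 (d=5, v=3, y=1) records B1=T, B2=F, B3=S, B4=F, B5=T, B6=T, B7=E
run #5 (d=6, v=3, y=2) records B1=T, B2=F, B3=S, B4=T, B6=F, B7=S, B8=F
run #6 (d=6, v=2, y=2) records B1=T, B2=F, B3=S, B4=T, B6=F, B7=S, B8=F
run #7 (d=6, v=5, y=4) records B1=T, B2=F, B3=E, B4=T, B6=F, B7=S, B8=F
run #8 (d=5, v=3, y=3) records B1=F, B2=F, B3=S, B4=T, B6=F, B7=S, B8=F
run #9 (d=7, v=5, y=4) records B1=T, B2=F, B3=E, B4=T, B6=F, B7=S, B8=F
run #10 (d=5, v=5, y=2) records B1=T, B2=F, B3=S, B4=T, B6=F, B7=S, B8=F
union over the pool: B1=T, B1=F, B2=T, B2=F, B3=S, B3=E, B4=T, B4=F, B5=T, B6=T, B6=F, B7=S, B7=E, B8=F
uncovered (4 of 18): B5=F, B8=T, B9=T, B9=F

Answer: 4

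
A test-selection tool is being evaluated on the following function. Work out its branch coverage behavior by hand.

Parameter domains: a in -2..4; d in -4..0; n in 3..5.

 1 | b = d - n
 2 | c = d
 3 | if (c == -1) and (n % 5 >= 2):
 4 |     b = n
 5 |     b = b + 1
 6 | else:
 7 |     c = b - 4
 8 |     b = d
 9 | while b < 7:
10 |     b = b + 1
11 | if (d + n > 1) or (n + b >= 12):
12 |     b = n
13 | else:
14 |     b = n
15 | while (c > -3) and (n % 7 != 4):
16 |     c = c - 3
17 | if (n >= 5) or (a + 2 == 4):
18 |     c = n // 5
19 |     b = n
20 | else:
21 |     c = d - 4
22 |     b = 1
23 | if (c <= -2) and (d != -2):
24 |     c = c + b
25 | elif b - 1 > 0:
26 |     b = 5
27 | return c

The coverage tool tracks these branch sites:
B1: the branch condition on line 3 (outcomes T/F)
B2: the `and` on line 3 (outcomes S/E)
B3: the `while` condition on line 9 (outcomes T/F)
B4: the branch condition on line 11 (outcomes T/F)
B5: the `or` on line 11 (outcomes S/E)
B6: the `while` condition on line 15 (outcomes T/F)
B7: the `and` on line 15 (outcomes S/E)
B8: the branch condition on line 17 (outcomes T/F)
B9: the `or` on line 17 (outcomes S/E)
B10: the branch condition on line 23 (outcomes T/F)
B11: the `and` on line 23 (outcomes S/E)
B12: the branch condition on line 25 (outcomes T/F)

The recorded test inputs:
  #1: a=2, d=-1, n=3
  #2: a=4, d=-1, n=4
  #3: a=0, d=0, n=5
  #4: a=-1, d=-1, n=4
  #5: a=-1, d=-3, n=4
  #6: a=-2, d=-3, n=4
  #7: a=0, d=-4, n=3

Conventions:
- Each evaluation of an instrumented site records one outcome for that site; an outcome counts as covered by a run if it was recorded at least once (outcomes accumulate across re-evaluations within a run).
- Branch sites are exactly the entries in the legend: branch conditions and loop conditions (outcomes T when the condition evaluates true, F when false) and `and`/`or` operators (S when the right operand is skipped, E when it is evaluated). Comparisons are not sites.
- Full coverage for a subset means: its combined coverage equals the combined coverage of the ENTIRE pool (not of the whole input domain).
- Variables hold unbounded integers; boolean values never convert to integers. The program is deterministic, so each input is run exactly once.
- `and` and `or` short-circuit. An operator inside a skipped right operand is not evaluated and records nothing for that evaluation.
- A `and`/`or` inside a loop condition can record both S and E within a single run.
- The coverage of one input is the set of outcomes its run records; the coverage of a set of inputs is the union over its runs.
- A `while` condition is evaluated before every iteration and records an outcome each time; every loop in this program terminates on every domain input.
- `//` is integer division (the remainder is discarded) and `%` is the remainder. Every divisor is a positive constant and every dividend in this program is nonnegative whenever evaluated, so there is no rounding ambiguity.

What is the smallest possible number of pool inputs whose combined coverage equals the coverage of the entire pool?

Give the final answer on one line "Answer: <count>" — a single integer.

input #1 (a=2, d=-1, n=3): events B2->E, B1->T, B3->T, B3->T, B3->T, B3->F, B5->S, B4->T, B7->E, B6->T, B7->S, B6->F, B9->E, B8->T, ...; covers B1=T, B2=E, B3=T, B3=F, B4=T, B5=S, B6=T, B6=F, B7=S, B7=E, B8=T, B9=E, B10=F, B11=S, B12=T
input #2 (a=4, d=-1, n=4): events B2->E, B1->T, B3->T, B3->T, B3->F, B5->S, B4->T, B7->E, B6->F, B9->E, B8->F, B11->E, B10->T; covers B1=T, B2=E, B3=T, B3=F, B4=T, B5=S, B6=F, B7=E, B8=F, B9=E, B10=T, B11=E
input #3 (a=0, d=0, n=5): events B2->S, B1->F, B3->T, B3->T, B3->T, B3->T, B3->T, B3->T, B3->T, B3->F, B5->S, B4->T, B7->S, B6->F, ...; covers B1=F, B2=S, B3=T, B3=F, B4=T, B5=S, B6=F, B7=S, B8=T, B9=S, B10=F, B11=S, B12=T
input #4 (a=-1, d=-1, n=4): events B2->E, B1->T, B3->T, B3->T, B3->F, B5->S, B4->T, B7->E, B6->F, B9->E, B8->F, B11->E, B10->T; covers B1=T, B2=E, B3=T, B3=F, B4=T, B5=S, B6=F, B7=E, B8=F, B9=E, B10=T, B11=E
input #5 (a=-1, d=-3, n=4): events B2->S, B1->F, B3->T, B3->T, B3->T, B3->T, B3->T, B3->T, B3->T, B3->T, B3->T, B3->T, B3->F, B5->E, ...; covers B1=F, B2=S, B3=T, B3=F, B4=F, B5=E, B6=F, B7=S, B8=F, B9=E, B10=T, B11=E
input #6 (a=-2, d=-3, n=4): events B2->S, B1->F, B3->T, B3->T, B3->T, B3->T, B3->T, B3->T, B3->T, B3->T, B3->T, B3->T, B3->F, B5->E, ...; covers B1=F, B2=S, B3=T, B3=F, B4=F, B5=E, B6=F, B7=S, B8=F, B9=E, B10=T, B11=E
input #7 (a=0, d=-4, n=3): events B2->S, B1->F, B3->T, B3->T, B3->T, B3->T, B3->T, B3->T, B3->T, B3->T, B3->T, B3->T, B3->T, B3->F, ...; covers B1=F, B2=S, B3=T, B3=F, B4=F, B5=E, B6=F, B7=S, B8=F, B9=E, B10=T, B11=E
together the pool reaches 23 outcomes: B1=T, B1=F, B2=S, B2=E, B3=T, B3=F, B4=T, B4=F, B5=S, B5=E, B6=T, B6=F, B7=S, B7=E, B8=T, B8=F, B9=S, B9=E, B10=T, B10=F, B11=S, B11=E, B12=T
every size-1 subset falls short of the 23 outcomes (best: 15/23)
every size-2 subset falls short of the 23 outcomes (best: 22/23)
the canonical winner is {1, 3, 5}: size 3, full 23-outcome coverage, earliest index list among size-3 covers

Answer: 3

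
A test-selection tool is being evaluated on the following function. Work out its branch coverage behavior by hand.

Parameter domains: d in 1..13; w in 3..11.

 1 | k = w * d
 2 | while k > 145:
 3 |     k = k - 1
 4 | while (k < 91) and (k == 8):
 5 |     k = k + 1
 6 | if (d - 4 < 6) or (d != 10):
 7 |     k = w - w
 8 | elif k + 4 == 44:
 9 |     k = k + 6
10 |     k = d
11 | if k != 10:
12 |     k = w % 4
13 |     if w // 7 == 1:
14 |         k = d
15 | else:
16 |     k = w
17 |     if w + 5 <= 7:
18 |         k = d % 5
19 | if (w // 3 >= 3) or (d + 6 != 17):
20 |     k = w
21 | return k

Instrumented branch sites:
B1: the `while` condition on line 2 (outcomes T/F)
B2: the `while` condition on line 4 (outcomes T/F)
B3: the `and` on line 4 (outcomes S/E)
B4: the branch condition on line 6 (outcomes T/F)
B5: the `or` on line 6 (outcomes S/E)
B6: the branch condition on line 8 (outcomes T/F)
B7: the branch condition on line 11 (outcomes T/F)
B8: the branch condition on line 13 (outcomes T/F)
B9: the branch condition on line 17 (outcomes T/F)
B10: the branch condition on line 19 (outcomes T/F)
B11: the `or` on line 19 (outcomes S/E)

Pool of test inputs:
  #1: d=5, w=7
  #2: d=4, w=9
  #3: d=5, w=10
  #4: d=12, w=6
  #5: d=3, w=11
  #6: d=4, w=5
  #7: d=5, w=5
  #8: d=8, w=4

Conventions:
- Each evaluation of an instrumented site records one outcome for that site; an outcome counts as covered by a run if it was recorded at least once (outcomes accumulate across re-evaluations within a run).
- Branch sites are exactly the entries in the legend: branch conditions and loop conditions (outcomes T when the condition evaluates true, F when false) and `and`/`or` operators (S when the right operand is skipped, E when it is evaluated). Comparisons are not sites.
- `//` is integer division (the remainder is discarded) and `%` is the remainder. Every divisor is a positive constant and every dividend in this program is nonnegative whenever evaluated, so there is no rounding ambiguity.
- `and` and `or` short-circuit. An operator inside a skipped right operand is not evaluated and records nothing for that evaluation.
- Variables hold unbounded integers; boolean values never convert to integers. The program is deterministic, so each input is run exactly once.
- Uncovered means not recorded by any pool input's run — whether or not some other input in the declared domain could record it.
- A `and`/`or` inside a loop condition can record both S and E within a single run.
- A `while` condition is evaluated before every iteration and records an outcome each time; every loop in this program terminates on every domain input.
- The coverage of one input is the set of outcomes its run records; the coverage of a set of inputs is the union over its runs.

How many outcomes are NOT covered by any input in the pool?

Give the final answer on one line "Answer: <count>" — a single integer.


#1 (d=5, w=7) -> B1->F, B3->E, B2->F, B5->S, B4->T, B7->T, B8->T, B11->E, B10->T; covered: B1=F, B2=F, B3=E, B4=T, B5=S, B7=T, B8=T, B10=T, B11=E
#2 (d=4, w=9) -> B1->F, B3->E, B2->F, B5->S, B4->T, B7->T, B8->T, B11->S, B10->T; covered: B1=F, B2=F, B3=E, B4=T, B5=S, B7=T, B8=T, B10=T, B11=S
#3 (d=5, w=10) -> B1->F, B3->E, B2->F, B5->S, B4->T, B7->T, B8->T, B11->S, B10->T; covered: B1=F, B2=F, B3=E, B4=T, B5=S, B7=T, B8=T, B10=T, B11=S
#4 (d=12, w=6) -> B1->F, B3->E, B2->F, B5->E, B4->T, B7->T, B8->F, B11->E, B10->T; covered: B1=F, B2=F, B3=E, B4=T, B5=E, B7=T, B8=F, B10=T, B11=E
#5 (d=3, w=11) -> B1->F, B3->E, B2->F, B5->S, B4->T, B7->T, B8->T, B11->S, B10->T; covered: B1=F, B2=F, B3=E, B4=T, B5=S, B7=T, B8=T, B10=T, B11=S
#6 (d=4, w=5) -> B1->F, B3->E, B2->F, B5->S, B4->T, B7->T, B8->F, B11->E, B10->T; covered: B1=F, B2=F, B3=E, B4=T, B5=S, B7=T, B8=F, B10=T, B11=E
#7 (d=5, w=5) -> B1->F, B3->E, B2->F, B5->S, B4->T, B7->T, B8->F, B11->E, B10->T; covered: B1=F, B2=F, B3=E, B4=T, B5=S, B7=T, B8=F, B10=T, B11=E
#8 (d=8, w=4) -> B1->F, B3->E, B2->F, B5->S, B4->T, B7->T, B8->F, B11->E, B10->T; covered: B1=F, B2=F, B3=E, B4=T, B5=S, B7=T, B8=F, B10=T, B11=E
union over the pool: B1=F, B2=F, B3=E, B4=T, B5=S, B5=E, B7=T, B8=T, B8=F, B10=T, B11=S, B11=E
uncovered (10 of 22): B1=T, B2=T, B3=S, B4=F, B6=T, B6=F, B7=F, B9=T, B9=F, B10=F
Answer: 10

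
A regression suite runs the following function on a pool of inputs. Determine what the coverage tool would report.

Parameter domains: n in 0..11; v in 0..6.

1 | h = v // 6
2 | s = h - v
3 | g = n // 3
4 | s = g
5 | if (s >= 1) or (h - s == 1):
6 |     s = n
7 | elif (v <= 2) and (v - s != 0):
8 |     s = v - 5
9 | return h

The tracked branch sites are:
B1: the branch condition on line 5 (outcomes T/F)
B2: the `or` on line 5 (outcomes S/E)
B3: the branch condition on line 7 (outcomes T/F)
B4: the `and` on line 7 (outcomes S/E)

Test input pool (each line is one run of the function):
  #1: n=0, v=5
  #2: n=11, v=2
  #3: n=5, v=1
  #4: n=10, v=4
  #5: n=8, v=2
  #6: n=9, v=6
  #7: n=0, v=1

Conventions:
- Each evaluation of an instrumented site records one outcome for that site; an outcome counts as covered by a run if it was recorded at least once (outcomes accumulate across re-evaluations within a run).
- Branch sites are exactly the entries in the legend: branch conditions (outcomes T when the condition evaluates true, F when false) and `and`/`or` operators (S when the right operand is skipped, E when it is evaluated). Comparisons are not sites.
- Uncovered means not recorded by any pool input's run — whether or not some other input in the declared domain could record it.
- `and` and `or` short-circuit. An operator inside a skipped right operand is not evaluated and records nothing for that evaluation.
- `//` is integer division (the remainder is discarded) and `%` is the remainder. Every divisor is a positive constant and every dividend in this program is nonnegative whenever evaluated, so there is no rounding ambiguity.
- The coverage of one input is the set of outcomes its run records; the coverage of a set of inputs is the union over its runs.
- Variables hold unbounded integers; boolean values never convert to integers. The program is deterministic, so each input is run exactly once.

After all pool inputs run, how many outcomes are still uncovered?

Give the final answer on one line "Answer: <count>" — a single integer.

#1 (n=0, v=5) -> B2->E, B1->F, B4->S, B3->F; covered: B1=F, B2=E, B3=F, B4=S
#2 (n=11, v=2) -> B2->S, B1->T; covered: B1=T, B2=S
#3 (n=5, v=1) -> B2->S, B1->T; covered: B1=T, B2=S
#4 (n=10, v=4) -> B2->S, B1->T; covered: B1=T, B2=S
#5 (n=8, v=2) -> B2->S, B1->T; covered: B1=T, B2=S
#6 (n=9, v=6) -> B2->S, B1->T; covered: B1=T, B2=S
#7 (n=0, v=1) -> B2->E, B1->F, B4->E, B3->T; covered: B1=F, B2=E, B3=T, B4=E
union over the pool: B1=T, B1=F, B2=S, B2=E, B3=T, B3=F, B4=S, B4=E
uncovered (0 of 8): none

Answer: 0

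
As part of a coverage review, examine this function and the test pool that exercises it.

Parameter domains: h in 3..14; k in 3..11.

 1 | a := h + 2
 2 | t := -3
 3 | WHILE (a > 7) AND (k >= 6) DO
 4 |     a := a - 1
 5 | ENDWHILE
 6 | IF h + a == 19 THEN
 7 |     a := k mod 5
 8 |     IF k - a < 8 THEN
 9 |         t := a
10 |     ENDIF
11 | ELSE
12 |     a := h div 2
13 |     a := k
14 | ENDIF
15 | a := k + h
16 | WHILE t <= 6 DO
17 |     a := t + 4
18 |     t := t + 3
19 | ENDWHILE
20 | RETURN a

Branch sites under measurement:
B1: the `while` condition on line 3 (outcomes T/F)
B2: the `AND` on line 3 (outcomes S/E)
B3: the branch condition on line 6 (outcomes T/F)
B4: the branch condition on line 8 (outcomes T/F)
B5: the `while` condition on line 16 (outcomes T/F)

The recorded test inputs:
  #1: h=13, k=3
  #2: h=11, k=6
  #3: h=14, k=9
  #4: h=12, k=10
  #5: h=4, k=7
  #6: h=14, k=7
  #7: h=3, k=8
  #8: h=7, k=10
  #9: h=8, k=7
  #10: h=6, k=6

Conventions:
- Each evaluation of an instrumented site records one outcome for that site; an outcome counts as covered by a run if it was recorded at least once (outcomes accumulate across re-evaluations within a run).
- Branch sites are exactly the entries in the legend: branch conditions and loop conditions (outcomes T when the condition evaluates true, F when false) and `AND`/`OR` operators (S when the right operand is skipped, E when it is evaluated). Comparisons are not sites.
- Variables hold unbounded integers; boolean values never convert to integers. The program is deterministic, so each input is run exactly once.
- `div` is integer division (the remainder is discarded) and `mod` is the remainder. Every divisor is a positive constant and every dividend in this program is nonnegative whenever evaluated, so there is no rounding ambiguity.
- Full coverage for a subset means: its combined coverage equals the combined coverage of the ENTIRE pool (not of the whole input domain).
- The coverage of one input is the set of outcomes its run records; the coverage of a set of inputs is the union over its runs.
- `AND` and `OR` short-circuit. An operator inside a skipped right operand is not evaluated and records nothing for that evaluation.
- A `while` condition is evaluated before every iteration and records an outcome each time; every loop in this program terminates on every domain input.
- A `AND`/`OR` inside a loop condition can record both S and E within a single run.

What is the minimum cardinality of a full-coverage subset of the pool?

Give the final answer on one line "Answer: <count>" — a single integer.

test 1 (h=13, k=3) hits B1=F, B2=E, B3=F, B5=T, B5=F
test 2 (h=11, k=6) hits B1=T, B1=F, B2=S, B2=E, B3=F, B5=T, B5=F
test 3 (h=14, k=9) hits B1=T, B1=F, B2=S, B2=E, B3=F, B5=T, B5=F
test 4 (h=12, k=10) hits B1=T, B1=F, B2=S, B2=E, B3=T, B4=F, B5=T, B5=F
test 5 (h=4, k=7) hits B1=F, B2=S, B3=F, B5=T, B5=F
test 6 (h=14, k=7) hits B1=T, B1=F, B2=S, B2=E, B3=F, B5=T, B5=F
test 7 (h=3, k=8) hits B1=F, B2=S, B3=F, B5=T, B5=F
test 8 (h=7, k=10) hits B1=T, B1=F, B2=S, B2=E, B3=F, B5=T, B5=F
test 9 (h=8, k=7) hits B1=T, B1=F, B2=S, B2=E, B3=F, B5=T, B5=F
test 10 (h=6, k=6) hits B1=T, B1=F, B2=S, B2=E, B3=F, B5=T, B5=F
pool-wide coverage (9 outcomes): B1=T, B1=F, B2=S, B2=E, B3=T, B3=F, B4=F, B5=T, B5=F
every size-1 subset falls short of the 9 outcomes (best: 8/9)
inputs {1, 4} (size 2) cover everything; no size-2 subset with a lexicographically smaller index list covers all 9

Answer: 2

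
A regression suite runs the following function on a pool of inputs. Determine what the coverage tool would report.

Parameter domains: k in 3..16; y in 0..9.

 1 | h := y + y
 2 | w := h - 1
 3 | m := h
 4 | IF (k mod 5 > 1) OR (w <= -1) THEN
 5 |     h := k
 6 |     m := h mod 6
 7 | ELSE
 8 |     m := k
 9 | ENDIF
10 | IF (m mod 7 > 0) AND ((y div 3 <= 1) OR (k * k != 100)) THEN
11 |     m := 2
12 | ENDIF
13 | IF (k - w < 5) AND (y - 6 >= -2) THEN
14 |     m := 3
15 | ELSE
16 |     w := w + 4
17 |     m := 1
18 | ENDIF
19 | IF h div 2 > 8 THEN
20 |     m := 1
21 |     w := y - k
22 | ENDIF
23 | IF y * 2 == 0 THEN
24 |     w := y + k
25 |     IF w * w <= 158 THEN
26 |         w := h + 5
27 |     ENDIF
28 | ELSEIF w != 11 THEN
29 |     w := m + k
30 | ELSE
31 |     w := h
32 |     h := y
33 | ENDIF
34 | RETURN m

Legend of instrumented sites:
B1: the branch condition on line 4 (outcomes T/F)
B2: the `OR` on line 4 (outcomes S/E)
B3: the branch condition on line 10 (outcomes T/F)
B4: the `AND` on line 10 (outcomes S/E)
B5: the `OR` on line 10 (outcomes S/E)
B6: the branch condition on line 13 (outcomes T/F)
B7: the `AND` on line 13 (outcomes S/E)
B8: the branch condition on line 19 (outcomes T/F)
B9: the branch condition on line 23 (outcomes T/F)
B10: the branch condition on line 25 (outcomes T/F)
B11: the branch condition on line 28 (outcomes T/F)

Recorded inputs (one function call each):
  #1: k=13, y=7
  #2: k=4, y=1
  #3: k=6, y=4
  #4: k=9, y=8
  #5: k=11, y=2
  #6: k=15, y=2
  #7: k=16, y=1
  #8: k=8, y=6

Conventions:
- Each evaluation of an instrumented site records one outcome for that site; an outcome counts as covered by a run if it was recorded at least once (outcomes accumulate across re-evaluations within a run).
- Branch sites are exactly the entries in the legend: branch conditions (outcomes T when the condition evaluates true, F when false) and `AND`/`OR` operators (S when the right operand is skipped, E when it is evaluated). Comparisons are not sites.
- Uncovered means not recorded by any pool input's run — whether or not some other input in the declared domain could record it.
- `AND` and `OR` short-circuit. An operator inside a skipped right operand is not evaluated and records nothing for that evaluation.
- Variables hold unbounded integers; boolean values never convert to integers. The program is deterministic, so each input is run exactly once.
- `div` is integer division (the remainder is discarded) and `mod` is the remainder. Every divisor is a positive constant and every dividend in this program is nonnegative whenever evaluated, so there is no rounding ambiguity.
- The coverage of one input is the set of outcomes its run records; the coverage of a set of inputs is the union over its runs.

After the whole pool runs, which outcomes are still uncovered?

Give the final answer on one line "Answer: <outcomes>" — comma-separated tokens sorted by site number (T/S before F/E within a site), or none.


#1 (k=13, y=7) -> covered: B1=T, B2=S, B3=T, B4=E, B5=E, B6=T, B7=E, B8=F, B9=F, B11=T
#2 (k=4, y=1) -> covered: B1=T, B2=S, B3=T, B4=E, B5=S, B6=F, B7=E, B8=F, B9=F, B11=T
#3 (k=6, y=4) -> covered: B1=F, B2=E, B3=T, B4=E, B5=S, B6=T, B7=E, B8=F, B9=F, B11=T
#4 (k=9, y=8) -> covered: B1=T, B2=S, B3=T, B4=E, B5=E, B6=T, B7=E, B8=F, B9=F, B11=T
#5 (k=11, y=2) -> covered: B1=F, B2=E, B3=T, B4=E, B5=S, B6=F, B7=S, B8=F, B9=F, B11=T
#6 (k=15, y=2) -> covered: B1=F, B2=E, B3=T, B4=E, B5=S, B6=F, B7=S, B8=F, B9=F, B11=T
#7 (k=16, y=1) -> covered: B1=F, B2=E, B3=T, B4=E, B5=S, B6=F, B7=S, B8=F, B9=F, B11=T
#8 (k=8, y=6) -> covered: B1=T, B2=S, B3=T, B4=E, B5=E, B6=T, B7=E, B8=F, B9=F, B11=F
union over the pool: B1=T, B1=F, B2=S, B2=E, B3=T, B4=E, B5=S, B5=E, B6=T, B6=F, B7=S, B7=E, B8=F, B9=F, B11=T, B11=F
uncovered (6 of 22): B3=F, B4=S, B8=T, B9=T, B10=T, B10=F
Answer: B3=F, B4=S, B8=T, B9=T, B10=T, B10=F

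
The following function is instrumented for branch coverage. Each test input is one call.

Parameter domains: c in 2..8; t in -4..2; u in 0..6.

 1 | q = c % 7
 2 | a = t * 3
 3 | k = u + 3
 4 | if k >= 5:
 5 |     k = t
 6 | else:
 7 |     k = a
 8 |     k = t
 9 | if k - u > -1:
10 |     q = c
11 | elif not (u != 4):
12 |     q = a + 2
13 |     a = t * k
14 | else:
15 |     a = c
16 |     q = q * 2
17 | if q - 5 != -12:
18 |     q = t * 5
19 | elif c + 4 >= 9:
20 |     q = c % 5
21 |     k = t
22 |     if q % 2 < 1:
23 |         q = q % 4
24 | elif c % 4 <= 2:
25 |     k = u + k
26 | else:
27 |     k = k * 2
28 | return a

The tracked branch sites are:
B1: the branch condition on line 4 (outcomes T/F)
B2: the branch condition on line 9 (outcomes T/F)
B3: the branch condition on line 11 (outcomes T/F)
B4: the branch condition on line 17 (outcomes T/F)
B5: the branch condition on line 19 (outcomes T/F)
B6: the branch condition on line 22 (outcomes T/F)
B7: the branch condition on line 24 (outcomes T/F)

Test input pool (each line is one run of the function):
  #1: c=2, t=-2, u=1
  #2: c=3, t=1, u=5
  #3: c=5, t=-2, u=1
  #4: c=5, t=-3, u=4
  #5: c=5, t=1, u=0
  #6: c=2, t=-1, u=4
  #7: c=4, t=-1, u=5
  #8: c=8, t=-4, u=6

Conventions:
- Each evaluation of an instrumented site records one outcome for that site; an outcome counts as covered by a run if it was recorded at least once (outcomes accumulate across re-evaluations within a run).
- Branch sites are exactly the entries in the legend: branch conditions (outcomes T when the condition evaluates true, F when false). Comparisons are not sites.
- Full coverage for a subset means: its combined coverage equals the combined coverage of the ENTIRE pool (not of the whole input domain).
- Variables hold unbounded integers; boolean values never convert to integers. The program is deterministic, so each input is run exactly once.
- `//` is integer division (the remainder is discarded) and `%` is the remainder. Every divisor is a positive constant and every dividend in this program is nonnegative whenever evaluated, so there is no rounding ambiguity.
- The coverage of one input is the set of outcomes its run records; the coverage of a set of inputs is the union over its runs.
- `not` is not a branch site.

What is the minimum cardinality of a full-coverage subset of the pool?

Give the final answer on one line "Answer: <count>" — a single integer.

input #1, c=2, t=-2, u=1: events B1->F, B2->F, B3->F, B4->T; outcomes B1=F, B2=F, B3=F, B4=T
input #2, c=3, t=1, u=5: events B1->T, B2->F, B3->F, B4->T; outcomes B1=T, B2=F, B3=F, B4=T
input #3, c=5, t=-2, u=1: events B1->F, B2->F, B3->F, B4->T; outcomes B1=F, B2=F, B3=F, B4=T
input #4, c=5, t=-3, u=4: events B1->T, B2->F, B3->T, B4->F, B5->T, B6->T; outcomes B1=T, B2=F, B3=T, B4=F, B5=T, B6=T
input #5, c=5, t=1, u=0: events B1->F, B2->T, B4->T; outcomes B1=F, B2=T, B4=T
input #6, c=2, t=-1, u=4: events B1->T, B2->F, B3->T, B4->T; outcomes B1=T, B2=F, B3=T, B4=T
input #7, c=4, t=-1, u=5: events B1->T, B2->F, B3->F, B4->T; outcomes B1=T, B2=F, B3=F, B4=T
input #8, c=8, t=-4, u=6: events B1->T, B2->F, B3->F, B4->T; outcomes B1=T, B2=F, B3=F, B4=T
union over all inputs: B1=T, B1=F, B2=T, B2=F, B3=T, B3=F, B4=T, B4=F, B5=T, B6=T (10 outcomes)
size 1 is not enough: best union over all size-1 subsets is 6/10
size 2 is not enough: best union over all size-2 subsets is 9/10
size 3: inputs {1, 4, 5} cover all 10 outcomes, and no lexicographically smaller subset of this size does

Answer: 3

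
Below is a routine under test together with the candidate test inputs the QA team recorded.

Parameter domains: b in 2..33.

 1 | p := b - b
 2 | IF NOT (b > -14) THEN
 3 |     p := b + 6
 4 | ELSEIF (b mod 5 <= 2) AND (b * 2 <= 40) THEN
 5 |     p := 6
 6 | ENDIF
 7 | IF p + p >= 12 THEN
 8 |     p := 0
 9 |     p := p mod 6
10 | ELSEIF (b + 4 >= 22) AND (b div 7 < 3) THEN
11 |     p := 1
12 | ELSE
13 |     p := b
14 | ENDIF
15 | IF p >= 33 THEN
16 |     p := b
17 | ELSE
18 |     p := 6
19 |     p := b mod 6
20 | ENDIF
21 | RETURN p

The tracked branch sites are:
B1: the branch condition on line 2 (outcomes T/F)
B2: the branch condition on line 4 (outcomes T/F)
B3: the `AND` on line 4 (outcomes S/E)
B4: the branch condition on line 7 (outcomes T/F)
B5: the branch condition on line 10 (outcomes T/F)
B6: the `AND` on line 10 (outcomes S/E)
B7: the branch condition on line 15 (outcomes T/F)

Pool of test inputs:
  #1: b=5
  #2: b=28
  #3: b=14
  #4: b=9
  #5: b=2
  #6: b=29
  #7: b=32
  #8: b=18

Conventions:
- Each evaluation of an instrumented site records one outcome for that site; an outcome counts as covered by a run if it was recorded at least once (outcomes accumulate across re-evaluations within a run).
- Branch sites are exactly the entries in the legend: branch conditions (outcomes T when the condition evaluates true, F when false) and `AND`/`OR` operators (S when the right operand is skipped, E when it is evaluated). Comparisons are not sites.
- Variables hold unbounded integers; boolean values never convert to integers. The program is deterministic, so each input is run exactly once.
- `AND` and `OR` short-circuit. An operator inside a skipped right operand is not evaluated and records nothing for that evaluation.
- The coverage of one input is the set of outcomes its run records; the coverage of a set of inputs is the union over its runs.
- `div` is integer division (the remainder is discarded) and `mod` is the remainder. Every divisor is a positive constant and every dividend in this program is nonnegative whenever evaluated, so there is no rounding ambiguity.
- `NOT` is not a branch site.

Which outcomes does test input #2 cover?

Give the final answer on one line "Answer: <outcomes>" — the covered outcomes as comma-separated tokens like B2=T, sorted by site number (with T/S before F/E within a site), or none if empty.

Running input #2 (b=28), event by event:
  B1->F, B3->S, B2->F, B4->F, B6->E, B5->F, B7->F
distinct outcomes covered: B1=F, B2=F, B3=S, B4=F, B5=F, B6=E, B7=F

Answer: B1=F, B2=F, B3=S, B4=F, B5=F, B6=E, B7=F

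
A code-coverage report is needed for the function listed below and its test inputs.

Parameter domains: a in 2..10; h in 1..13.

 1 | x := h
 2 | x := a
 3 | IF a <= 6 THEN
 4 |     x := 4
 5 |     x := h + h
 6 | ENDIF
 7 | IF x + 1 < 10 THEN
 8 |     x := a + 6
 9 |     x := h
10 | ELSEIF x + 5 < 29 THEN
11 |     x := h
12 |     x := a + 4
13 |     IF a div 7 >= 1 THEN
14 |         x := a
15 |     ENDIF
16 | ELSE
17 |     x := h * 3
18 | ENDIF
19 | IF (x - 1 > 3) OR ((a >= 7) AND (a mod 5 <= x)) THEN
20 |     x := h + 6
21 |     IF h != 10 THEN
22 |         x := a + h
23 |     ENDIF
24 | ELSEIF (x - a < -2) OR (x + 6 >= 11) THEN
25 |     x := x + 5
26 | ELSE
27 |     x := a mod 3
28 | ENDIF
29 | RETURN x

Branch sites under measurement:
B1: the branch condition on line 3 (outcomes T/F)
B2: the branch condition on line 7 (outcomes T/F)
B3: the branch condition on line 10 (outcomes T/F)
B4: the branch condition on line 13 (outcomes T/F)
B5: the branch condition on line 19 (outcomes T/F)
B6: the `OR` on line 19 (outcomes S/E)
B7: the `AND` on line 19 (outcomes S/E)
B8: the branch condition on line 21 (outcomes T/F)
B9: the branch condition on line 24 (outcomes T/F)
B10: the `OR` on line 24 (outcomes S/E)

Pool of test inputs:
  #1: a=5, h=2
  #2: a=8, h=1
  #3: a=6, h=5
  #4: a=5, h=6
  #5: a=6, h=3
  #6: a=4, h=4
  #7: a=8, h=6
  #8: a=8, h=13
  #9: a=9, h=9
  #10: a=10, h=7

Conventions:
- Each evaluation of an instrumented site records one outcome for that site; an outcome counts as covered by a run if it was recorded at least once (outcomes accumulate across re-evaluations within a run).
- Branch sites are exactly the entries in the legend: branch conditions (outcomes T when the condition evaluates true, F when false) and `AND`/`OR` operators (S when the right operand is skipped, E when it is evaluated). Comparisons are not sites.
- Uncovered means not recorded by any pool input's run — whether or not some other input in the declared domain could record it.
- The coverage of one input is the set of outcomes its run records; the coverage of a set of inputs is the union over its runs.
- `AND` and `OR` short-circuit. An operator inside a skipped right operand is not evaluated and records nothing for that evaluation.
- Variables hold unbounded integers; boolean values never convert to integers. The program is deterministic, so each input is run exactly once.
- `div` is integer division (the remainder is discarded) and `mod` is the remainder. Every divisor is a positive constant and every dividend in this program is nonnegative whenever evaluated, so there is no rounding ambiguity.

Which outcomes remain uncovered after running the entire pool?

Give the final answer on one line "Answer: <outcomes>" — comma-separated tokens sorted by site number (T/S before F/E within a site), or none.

run #1 (a=5, h=2) records B1=T, B2=T, B5=F, B6=E, B7=S, B9=T, B10=S
run #2 (a=8, h=1) records B1=F, B2=T, B5=F, B6=E, B7=E, B9=T, B10=S
run #3 (a=6, h=5) records B1=T, B2=F, B3=T, B4=F, B5=T, B6=S, B8=T
run #4 (a=5, h=6) records B1=T, B2=F, B3=T, B4=F, B5=T, B6=S, B8=T
run #5 (a=6, h=3) records B1=T, B2=T, B5=F, B6=E, B7=S, B9=T, B10=S
run #6 (a=4, h=4) records B1=T, B2=T, B5=F, B6=E, B7=S, B9=F, B10=E
run #7 (a=8, h=6) records B1=F, B2=T, B5=T, B6=S, B8=T
run #8 (a=8, h=13) records B1=F, B2=T, B5=T, B6=S, B8=T
run #9 (a=9, h=9) records B1=F, B2=F, B3=T, B4=T, B5=T, B6=S, B8=T
run #10 (a=10, h=7) records B1=F, B2=F, B3=T, B4=T, B5=T, B6=S, B8=T
union over the pool: B1=T, B1=F, B2=T, B2=F, B3=T, B4=T, B4=F, B5=T, B5=F, B6=S, B6=E, B7=S, B7=E, B8=T, B9=T, B9=F, B10=S, B10=E
uncovered (2 of 20): B3=F, B8=F

Answer: B3=F, B8=F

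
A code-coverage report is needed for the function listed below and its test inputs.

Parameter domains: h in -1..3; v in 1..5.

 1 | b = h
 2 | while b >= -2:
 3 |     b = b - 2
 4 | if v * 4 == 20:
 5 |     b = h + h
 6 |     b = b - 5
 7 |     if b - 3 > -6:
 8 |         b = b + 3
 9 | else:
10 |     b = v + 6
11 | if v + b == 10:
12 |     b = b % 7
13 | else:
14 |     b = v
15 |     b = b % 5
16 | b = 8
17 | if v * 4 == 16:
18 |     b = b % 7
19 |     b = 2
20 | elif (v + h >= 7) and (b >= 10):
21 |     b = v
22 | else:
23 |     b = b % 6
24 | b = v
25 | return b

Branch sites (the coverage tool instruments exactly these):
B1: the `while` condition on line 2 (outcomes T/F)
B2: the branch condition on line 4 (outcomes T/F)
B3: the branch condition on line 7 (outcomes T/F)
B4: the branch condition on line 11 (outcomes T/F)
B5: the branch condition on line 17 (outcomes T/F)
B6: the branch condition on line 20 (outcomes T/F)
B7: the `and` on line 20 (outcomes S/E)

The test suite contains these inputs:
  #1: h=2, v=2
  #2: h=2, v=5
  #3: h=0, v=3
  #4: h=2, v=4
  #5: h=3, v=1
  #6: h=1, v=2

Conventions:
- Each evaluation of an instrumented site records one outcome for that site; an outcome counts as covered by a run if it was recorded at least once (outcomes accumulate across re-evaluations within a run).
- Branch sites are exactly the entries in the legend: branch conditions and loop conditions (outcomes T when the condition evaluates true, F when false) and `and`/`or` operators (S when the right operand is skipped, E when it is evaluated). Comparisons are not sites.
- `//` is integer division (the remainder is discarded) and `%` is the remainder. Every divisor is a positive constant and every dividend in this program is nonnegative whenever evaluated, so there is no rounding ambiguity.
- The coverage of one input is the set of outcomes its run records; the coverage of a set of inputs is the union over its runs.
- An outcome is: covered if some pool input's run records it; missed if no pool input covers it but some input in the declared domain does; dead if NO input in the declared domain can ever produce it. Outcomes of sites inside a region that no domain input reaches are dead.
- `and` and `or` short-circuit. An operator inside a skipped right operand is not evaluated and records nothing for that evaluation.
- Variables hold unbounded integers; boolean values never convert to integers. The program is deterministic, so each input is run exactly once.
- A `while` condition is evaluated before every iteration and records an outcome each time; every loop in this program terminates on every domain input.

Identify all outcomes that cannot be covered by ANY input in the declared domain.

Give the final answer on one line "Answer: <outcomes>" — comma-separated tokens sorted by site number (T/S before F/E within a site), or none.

sweeping the full domain (25 inputs) for each outcome:
  B6=T: never recorded by any domain input -> dead
  reachable outcomes have witnesses, e.g. B1=T (e.g. h=-1, v=1), B1=F (e.g. h=-1, v=1), B2=T (e.g. h=-1, v=5), B2=F (e.g. h=-1, v=1)

Answer: B6=T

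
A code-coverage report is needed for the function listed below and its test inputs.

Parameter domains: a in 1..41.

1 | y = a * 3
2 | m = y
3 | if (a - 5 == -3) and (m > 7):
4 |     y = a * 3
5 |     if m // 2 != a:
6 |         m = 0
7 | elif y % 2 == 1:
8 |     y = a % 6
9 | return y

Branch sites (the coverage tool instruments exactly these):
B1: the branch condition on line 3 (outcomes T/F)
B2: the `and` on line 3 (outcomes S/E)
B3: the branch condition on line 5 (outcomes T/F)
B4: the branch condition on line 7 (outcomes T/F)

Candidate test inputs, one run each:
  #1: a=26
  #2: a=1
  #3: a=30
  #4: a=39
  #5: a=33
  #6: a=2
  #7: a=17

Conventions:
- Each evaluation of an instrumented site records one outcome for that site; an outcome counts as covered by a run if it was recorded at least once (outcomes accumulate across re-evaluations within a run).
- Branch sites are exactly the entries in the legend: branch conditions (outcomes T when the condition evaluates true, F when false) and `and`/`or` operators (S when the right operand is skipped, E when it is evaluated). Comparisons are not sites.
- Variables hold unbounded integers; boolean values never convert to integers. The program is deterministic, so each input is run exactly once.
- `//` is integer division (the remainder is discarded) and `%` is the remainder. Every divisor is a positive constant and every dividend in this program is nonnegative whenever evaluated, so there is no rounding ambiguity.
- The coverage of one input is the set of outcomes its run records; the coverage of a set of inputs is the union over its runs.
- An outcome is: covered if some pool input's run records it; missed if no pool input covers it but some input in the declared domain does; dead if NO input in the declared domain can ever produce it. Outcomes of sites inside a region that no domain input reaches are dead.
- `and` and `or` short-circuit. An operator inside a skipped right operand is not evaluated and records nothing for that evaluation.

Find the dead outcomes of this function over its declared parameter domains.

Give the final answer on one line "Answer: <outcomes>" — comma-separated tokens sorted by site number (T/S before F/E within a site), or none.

checking every outcome against all 41 domain inputs:
  B1=T: unreachable across the whole domain -> dead
  B3=T: unreachable across the whole domain -> dead
  B3=F: unreachable across the whole domain -> dead
  reachable outcomes have witnesses, e.g. B1=F (e.g. a=1), B2=S (e.g. a=1), B2=E (e.g. a=2), B4=T (e.g. a=1)

Answer: B1=T, B3=T, B3=F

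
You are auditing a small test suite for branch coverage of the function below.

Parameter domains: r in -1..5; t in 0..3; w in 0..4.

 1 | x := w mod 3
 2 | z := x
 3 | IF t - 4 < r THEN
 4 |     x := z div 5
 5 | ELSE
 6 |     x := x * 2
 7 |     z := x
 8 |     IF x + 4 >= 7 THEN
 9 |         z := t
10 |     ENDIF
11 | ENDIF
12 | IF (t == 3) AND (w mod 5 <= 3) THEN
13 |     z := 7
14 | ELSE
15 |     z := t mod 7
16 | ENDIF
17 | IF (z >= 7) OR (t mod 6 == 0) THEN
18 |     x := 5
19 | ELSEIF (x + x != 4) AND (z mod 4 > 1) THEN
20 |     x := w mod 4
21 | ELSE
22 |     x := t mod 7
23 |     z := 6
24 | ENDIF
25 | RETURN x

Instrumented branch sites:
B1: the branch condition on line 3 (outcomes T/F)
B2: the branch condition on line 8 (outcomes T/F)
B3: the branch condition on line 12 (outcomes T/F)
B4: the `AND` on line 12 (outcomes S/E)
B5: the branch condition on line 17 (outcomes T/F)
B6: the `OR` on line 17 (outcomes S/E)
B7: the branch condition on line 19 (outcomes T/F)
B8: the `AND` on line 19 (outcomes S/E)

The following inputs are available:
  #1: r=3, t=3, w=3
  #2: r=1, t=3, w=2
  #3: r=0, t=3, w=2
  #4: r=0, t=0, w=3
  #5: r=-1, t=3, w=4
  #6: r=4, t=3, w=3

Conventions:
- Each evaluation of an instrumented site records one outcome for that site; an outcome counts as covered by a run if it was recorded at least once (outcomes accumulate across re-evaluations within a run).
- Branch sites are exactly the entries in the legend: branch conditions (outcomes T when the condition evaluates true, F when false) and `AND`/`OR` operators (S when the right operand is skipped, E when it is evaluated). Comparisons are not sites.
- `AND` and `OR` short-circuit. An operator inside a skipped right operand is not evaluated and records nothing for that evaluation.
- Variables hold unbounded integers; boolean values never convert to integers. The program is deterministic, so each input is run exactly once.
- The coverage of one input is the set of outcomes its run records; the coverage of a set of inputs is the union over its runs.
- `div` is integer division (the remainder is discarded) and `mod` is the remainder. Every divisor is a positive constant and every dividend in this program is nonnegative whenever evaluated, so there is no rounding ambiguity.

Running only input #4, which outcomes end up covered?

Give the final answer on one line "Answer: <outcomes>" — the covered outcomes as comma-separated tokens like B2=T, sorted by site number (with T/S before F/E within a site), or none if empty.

Simulating input #4 (r=0, t=0, w=3) step by step:
  B1->T, B4->S, B3->F, B6->E, B5->T
deduplicating events, the covered set is: B1=T, B3=F, B4=S, B5=T, B6=E

Answer: B1=T, B3=F, B4=S, B5=T, B6=E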